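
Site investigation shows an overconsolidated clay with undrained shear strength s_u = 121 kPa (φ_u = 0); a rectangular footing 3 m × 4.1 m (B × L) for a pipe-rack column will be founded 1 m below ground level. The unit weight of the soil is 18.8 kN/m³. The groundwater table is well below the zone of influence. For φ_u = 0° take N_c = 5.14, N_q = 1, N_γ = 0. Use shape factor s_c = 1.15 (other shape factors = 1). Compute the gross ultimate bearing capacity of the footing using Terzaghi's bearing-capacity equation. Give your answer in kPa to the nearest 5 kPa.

q_ult ≈ 735 kPa

q = γ·D_f = 18.8 × 1 = 18.8 kPa.
c·N_c·s_c = 121 × 5.14 × 1.15 = 715.23 kPa
q·N_q = 18.8 × 1 = 18.8 kPa
q_ult = 715.23 + 18.8 = 734.03 kPa.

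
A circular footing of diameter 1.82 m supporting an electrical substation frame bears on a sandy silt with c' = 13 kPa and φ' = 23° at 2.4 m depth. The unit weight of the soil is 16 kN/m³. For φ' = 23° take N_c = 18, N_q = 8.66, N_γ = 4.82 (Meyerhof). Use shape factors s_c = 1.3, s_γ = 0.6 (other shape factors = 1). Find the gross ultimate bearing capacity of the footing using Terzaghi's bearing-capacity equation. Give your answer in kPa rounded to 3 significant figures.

Overburden at base level: q = 16 × 2.4 = 38.4 kPa.
Cohesion term c·N_c·s_c = 13 × 18 × 1.3 = 304.2 kPa; surcharge term q·N_q = 38.4 × 8.66 = 332.54 kPa; self-weight term 0.5·γ·B·N_γ·s_γ = 0.5 × 16 × 1.82 × 4.82 × 0.6 = 42.108 kPa.
q_ult = 304.2 + 332.54 + 42.108 = 678.85 kPa.

q_ult ≈ 679 kPa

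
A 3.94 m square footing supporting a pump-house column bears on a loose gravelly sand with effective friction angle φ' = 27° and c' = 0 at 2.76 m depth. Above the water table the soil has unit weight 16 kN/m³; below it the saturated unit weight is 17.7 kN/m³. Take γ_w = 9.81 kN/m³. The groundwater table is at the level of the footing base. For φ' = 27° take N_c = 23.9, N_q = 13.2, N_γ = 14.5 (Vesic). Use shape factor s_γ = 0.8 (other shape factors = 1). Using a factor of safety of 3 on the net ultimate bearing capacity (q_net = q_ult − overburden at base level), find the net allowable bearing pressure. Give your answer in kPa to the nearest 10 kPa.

q = γ·D_f = 16 × 2.76 = 44.16 kPa.
For the ½γBN_γ term take γ' = 17.7 − 9.81 = 7.89 kN/m³ (soil below base is submerged).
q·N_q = 44.16 × 13.2 = 582.91 kPa
0.5·γ·B·N_γ·s_γ = 0.5 × 7.89 × 3.94 × 14.5 × 0.8 = 180.3 kPa
q_ult = 582.91 + 180.3 = 763.21 kPa.
q_net = 763.21 − 44.16 = 719.05 kPa.
q_all(net) = 719.05 / 3 = 239.68 kPa.

q_all(net) ≈ 240 kPa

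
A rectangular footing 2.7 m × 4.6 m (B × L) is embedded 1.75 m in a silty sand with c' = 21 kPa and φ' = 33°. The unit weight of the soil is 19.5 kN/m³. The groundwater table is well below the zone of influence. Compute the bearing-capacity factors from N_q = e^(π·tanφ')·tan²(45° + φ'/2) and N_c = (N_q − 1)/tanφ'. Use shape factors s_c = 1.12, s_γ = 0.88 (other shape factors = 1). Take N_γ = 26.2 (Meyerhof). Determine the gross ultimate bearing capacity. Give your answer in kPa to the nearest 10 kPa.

q_ult ≈ 2410 kPa

tan33° = 0.6494, so N_q = e^(π×0.6494)·tan²(61.5°) = 7.692 × 3.392 = 26.09.
N_c = (26.09 − 1)/tan33° = 38.64.
Effective surcharge at the founding depth q = γ·D_f = 19.5 × 1.75 = 34.125 kPa.
q_ult = c·N_c·s_c + q·N_q + 0.5·γ·B·N_γ·s_γ
     = 21 × 38.638 × 1.12 + 34.125 × 26.092 + 0.5 × 19.5 × 2.7 × 26.2 × 0.88
     = 908.77 + 890.39 + 606.95 = 2406.1 kPa.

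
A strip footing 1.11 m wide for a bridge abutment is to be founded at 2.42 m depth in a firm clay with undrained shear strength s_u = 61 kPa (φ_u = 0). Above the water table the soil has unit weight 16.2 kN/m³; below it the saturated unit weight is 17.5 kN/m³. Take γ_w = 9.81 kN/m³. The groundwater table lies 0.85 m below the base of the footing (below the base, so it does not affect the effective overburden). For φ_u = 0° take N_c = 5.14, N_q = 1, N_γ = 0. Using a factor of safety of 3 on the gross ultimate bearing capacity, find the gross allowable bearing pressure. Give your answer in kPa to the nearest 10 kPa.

Overburden at base level: q = 16.2 × 2.42 = 39.204 kPa.
Cohesion term c·N_c = 61 × 5.14 = 313.54 kPa; surcharge term q·N_q = 39.204 × 1 = 39.204 kPa.
q_ult = 313.54 + 39.204 = 352.74 kPa.
q_all = 352.74 / 3 = 117.58 kPa.

q_all ≈ 120 kPa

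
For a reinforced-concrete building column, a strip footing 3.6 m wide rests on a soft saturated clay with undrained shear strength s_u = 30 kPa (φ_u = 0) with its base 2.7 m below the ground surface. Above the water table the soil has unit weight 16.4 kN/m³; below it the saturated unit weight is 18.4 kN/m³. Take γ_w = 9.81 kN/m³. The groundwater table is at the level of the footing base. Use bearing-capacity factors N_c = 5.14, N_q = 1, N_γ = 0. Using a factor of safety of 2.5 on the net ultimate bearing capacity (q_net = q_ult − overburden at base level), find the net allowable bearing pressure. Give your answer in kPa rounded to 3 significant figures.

q_all(net) ≈ 61.7 kPa

q = γ·D_f = 16.4 × 2.7 = 44.28 kPa.
c·N_c = 30 × 5.14 = 154.2 kPa
q·N_q = 44.28 × 1 = 44.28 kPa
q_ult = 154.2 + 44.28 = 198.48 kPa.
q_net = 198.48 − 44.28 = 154.2 kPa.
q_all(net) = 154.2 / 2.5 = 61.68 kPa.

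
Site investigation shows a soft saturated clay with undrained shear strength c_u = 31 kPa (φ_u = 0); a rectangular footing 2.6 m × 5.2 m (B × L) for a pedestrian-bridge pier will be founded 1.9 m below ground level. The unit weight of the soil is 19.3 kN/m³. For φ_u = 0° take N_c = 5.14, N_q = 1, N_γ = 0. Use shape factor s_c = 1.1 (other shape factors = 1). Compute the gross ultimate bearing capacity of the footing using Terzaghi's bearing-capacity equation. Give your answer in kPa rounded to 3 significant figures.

Overburden at base level: q = 19.3 × 1.9 = 36.67 kPa.
Cohesion term c·N_c·s_c = 31 × 5.14 × 1.1 = 175.27 kPa; surcharge term q·N_q = 36.67 × 1 = 36.67 kPa.
q_ult = 175.27 + 36.67 = 211.94 kPa.

q_ult ≈ 212 kPa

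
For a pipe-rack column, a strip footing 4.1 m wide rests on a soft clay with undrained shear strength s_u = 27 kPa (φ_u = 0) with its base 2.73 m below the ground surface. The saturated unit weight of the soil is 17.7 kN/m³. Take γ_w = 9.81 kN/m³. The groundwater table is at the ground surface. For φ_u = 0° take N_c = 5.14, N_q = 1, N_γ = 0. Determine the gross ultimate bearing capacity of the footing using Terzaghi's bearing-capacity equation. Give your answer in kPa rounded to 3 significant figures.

With the water table at the surface the whole profile is submerged: γ' = 17.7 − 9.81 = 7.89 kN/m³, so q = γ'·D_f = 21.54 kPa.
q_ult = c·N_c + q·N_q
     = 27 × 5.14 + 21.54 × 1
     = 138.78 + 21.54 = 160.32 kPa.

q_ult ≈ 160 kPa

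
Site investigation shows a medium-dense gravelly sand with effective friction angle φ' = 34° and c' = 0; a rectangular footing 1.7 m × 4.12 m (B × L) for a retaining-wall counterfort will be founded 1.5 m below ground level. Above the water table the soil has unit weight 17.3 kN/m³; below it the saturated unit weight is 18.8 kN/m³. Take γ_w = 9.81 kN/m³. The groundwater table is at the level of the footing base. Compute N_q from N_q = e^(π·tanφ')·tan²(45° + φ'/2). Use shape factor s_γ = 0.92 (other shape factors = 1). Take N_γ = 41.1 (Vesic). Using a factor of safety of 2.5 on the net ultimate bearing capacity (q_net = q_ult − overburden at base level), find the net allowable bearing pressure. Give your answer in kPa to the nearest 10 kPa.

q_all(net) ≈ 410 kPa

N_q = e^(π·tan34°)·tan²(62°) = 29.44.
q = γ·D_f = 17.3 × 1.5 = 25.95 kPa.
For the ½γBN_γ term take γ' = 18.8 − 9.81 = 8.99 kN/m³ (soil below base is submerged).
q·N_q = 25.95 × 29.44 = 763.96 kPa
0.5·γ·B·N_γ·s_γ = 0.5 × 8.99 × 1.7 × 41.1 × 0.92 = 288.94 kPa
q_ult = 763.96 + 288.94 = 1052.9 kPa.
q_net = 1052.9 − 25.95 = 1027 kPa.
q_all(net) = 1027 / 2.5 = 410.78 kPa.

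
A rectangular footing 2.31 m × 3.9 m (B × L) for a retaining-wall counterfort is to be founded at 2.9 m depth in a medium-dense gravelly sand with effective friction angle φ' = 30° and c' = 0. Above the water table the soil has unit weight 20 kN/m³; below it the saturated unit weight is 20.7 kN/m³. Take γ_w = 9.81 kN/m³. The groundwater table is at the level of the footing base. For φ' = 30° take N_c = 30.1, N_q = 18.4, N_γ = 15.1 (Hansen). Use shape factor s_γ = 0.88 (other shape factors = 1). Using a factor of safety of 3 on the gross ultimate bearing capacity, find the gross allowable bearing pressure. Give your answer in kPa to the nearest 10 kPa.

q_all ≈ 410 kPa

Overburden at base level: q = 20 × 2.9 = 58 kPa.
Below the base the soil is submerged, so the ½γBN_γ term uses γ' = 20.7 − 9.81 = 10.89 kN/m³.
Surcharge term q·N_q = 58 × 18.4 = 1067.2 kPa; self-weight term 0.5·γ·B·N_γ·s_γ = 0.5 × 10.89 × 2.31 × 15.1 × 0.88 = 167.14 kPa.
q_ult = 1067.2 + 167.14 = 1234.3 kPa.
q_all = 1234.3 / 3 = 411.45 kPa.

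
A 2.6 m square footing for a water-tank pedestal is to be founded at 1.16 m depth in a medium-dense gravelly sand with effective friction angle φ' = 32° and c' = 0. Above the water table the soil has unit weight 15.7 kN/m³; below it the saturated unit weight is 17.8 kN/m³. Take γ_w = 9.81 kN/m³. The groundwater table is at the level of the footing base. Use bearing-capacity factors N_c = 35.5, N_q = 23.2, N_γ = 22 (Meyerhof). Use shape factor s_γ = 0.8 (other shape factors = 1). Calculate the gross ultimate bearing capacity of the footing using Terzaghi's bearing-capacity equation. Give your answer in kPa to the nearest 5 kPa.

Effective surcharge at the founding depth q = γ·D_f = 15.7 × 1.16 = 18.212 kPa.
The water table coincides with the base, so in the self-weight term γ → γ' = 7.99 kN/m³.
q_ult = q·N_q + 0.5·γ·B·N_γ·s_γ
     = 18.212 × 23.2 + 0.5 × 7.99 × 2.6 × 22 × 0.8
     = 422.52 + 182.81 = 605.33 kPa.

q_ult ≈ 605 kPa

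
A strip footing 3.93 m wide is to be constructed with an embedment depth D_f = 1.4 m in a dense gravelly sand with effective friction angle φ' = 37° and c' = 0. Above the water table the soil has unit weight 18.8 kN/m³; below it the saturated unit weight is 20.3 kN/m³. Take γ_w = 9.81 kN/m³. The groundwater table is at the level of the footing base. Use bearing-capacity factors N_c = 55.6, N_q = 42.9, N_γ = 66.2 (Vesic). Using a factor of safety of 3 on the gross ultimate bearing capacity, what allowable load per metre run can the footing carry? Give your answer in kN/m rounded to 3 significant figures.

Effective surcharge at the founding depth q = γ·D_f = 18.8 × 1.4 = 26.32 kPa.
The water table coincides with the base, so in the self-weight term γ → γ' = 10.49 kN/m³.
q_ult = q·N_q + 0.5·γ·B·N_γ
     = 26.32 × 42.9 + 0.5 × 10.49 × 3.93 × 66.2
     = 1129.1 + 1364.6 = 2493.7 kPa.
Gross allowable pressure q_all = 2493.7 / 3 = 831.23 kPa.
Allowable wall load = q_all × B = 831.23 × 3.93 = 3266.7 kN per metre run.

≈ 3270 kN/m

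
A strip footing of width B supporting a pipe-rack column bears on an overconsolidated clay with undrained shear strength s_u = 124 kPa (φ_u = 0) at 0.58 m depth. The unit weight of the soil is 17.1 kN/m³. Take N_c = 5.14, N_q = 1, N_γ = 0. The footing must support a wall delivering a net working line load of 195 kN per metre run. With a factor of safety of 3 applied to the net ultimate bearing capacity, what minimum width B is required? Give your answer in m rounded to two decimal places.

B = 0.92 m

Effective surcharge at the founding depth q = γ·D_f = 17.1 × 0.58 = 9.918 kPa.
q_ult = c·N_c + q·N_q
     = 124 × 5.14 + 9.918 × 1
     = 637.36 + 9.918 = 647.28 kPa.
For φ = 0 the ½γBN_γ term vanishes, so q_ult is independent of B. q_net = 647.28 − 9.918 = 637.36 kPa; q_all(net) = 637.36/3 = 212.45 kPa.
Required width B = w / q_all(net) = 195 / 212.45 = 0.918 m.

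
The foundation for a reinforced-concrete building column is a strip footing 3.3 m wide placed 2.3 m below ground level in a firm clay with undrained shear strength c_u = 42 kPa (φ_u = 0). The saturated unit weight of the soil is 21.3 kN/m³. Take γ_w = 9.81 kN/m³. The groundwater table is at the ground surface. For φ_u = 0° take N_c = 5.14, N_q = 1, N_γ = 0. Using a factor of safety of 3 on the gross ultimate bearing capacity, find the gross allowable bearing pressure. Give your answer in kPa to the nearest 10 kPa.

q_all ≈ 80 kPa

Water table at ground surface, so effective unit weight γ' = 21.3 − 9.81 = 11.49 kN/m³ is used throughout; overburden q = 11.49 × 2.3 = 26.427 kPa.
Cohesion term c·N_c = 42 × 5.14 = 215.88 kPa; surcharge term q·N_q = 26.427 × 1 = 26.427 kPa.
q_ult = 215.88 + 26.427 = 242.31 kPa.
q_all = 242.31 / 3 = 80.769 kPa.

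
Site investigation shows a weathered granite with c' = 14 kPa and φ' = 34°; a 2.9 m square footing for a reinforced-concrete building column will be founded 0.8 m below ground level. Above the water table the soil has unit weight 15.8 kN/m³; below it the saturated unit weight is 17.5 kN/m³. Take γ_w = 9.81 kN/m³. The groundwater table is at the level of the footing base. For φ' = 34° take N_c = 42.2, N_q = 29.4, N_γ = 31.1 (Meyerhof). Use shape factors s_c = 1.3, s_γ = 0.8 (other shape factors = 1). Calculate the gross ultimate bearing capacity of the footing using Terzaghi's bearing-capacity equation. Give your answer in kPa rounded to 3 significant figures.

q_ult ≈ 1420 kPa

q = γ·D_f = 15.8 × 0.8 = 12.64 kPa.
For the ½γBN_γ term take γ' = 17.5 − 9.81 = 7.69 kN/m³ (soil below base is submerged).
c·N_c·s_c = 14 × 42.2 × 1.3 = 768.04 kPa
q·N_q = 12.64 × 29.4 = 371.62 kPa
0.5·γ·B·N_γ·s_γ = 0.5 × 7.69 × 2.9 × 31.1 × 0.8 = 277.42 kPa
q_ult = 768.04 + 371.62 + 277.42 = 1417.1 kPa.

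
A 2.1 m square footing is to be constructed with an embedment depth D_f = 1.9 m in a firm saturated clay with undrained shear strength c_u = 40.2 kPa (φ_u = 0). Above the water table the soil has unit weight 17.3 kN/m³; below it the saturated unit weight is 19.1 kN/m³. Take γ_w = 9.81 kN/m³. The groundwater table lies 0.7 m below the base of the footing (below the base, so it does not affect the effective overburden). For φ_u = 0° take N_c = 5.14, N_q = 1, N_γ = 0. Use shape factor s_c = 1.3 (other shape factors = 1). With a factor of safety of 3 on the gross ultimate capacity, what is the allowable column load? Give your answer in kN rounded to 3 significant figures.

Effective surcharge at the founding depth q = γ·D_f = 17.3 × 1.9 = 32.87 kPa.
q_ult = c·N_c·s_c + q·N_q
     = 40.2 × 5.14 × 1.3 + 32.87 × 1
     = 268.62 + 32.87 = 301.49 kPa.
Gross allowable pressure q_all = 301.49 / 3 = 100.5 kPa.
Footing area = 4.41 m², so allowable column load = 100.5 × 4.41 = 443.19 kN.

P_all ≈ 443 kN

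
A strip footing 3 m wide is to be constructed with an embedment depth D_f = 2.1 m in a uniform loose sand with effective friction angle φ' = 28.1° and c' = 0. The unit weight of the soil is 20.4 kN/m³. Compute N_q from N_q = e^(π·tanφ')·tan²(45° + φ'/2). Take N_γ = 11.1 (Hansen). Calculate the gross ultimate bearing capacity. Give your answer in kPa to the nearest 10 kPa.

tan28.1° = 0.534, so N_q = e^(π×0.534)·tan²(59.05°) = 5.352 × 2.781 = 14.88.
Overburden at base level: q = 20.4 × 2.1 = 42.84 kPa.
Surcharge term q·N_q = 42.84 × 14.883 = 637.57 kPa; self-weight term 0.5·γ·B·N_γ = 0.5 × 20.4 × 3 × 11.1 = 339.66 kPa.
q_ult = 637.57 + 339.66 = 977.23 kPa.

q_ult ≈ 980 kPa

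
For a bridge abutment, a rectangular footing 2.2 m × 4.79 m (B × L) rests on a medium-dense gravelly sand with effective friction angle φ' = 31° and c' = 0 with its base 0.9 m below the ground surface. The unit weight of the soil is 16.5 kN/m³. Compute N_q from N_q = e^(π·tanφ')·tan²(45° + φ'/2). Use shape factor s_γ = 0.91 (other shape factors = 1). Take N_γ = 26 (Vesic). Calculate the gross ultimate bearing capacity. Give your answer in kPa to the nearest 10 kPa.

tan31° = 0.6009, so N_q = e^(π×0.6009)·tan²(60.5°) = 6.604 × 3.124 = 20.63.
q = γ·D_f = 16.5 × 0.9 = 14.85 kPa.
q·N_q = 14.85 × 20.631 = 306.37 kPa
0.5·γ·B·N_γ·s_γ = 0.5 × 16.5 × 2.2 × 26 × 0.91 = 429.43 kPa
q_ult = 306.37 + 429.43 = 735.8 kPa.

q_ult ≈ 740 kPa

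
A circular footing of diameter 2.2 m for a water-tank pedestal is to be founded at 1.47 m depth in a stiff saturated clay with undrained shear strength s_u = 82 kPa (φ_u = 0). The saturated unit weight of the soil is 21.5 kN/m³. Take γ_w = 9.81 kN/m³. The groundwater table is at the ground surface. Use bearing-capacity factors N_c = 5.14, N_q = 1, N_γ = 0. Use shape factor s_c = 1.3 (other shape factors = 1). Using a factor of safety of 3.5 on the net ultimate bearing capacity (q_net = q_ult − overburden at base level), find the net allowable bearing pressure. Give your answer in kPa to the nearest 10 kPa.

Water table at ground surface, so effective unit weight γ' = 21.5 − 9.81 = 11.69 kN/m³ is used throughout; overburden q = 11.69 × 1.47 = 17.184 kPa.
Cohesion term c·N_c·s_c = 82 × 5.14 × 1.3 = 547.92 kPa; surcharge term q·N_q = 17.184 × 1 = 17.184 kPa.
q_ult = 547.92 + 17.184 = 565.11 kPa.
q_net = 565.11 − 17.184 = 547.92 kPa.
q_all(net) = 547.92 / 3.5 = 156.55 kPa.

q_all(net) ≈ 160 kPa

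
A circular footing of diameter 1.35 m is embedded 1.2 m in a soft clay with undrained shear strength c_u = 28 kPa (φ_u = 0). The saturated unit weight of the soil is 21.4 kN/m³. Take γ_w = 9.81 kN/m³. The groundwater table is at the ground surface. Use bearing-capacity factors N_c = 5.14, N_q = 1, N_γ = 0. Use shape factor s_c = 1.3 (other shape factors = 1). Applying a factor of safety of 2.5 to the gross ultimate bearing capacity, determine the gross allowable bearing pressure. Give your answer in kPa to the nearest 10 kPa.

q_all ≈ 80 kPa

Water table at ground surface, so effective unit weight γ' = 21.4 − 9.81 = 11.59 kN/m³ is used throughout; overburden q = 11.59 × 1.2 = 13.908 kPa.
Cohesion term c·N_c·s_c = 28 × 5.14 × 1.3 = 187.1 kPa; surcharge term q·N_q = 13.908 × 1 = 13.908 kPa.
q_ult = 187.1 + 13.908 = 201 kPa.
q_all = q_ult / FS = 201 / 2.5 = 80.402 kPa.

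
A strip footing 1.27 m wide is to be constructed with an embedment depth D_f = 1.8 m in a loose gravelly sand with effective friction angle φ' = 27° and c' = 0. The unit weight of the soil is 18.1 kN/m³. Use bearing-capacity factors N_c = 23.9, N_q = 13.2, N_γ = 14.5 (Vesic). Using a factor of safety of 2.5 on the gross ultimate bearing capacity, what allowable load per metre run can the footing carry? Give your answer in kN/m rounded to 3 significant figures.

≈ 303 kN/m

Overburden at base level: q = 18.1 × 1.8 = 32.58 kPa.
Surcharge term q·N_q = 32.58 × 13.2 = 430.06 kPa; self-weight term 0.5·γ·B·N_γ = 0.5 × 18.1 × 1.27 × 14.5 = 166.66 kPa.
q_ult = 430.06 + 166.66 = 596.71 kPa.
Gross allowable pressure q_all = 596.71 / 2.5 = 238.68 kPa.
Allowable wall load = q_all × B = 238.68 × 1.27 = 303.13 kN per metre run.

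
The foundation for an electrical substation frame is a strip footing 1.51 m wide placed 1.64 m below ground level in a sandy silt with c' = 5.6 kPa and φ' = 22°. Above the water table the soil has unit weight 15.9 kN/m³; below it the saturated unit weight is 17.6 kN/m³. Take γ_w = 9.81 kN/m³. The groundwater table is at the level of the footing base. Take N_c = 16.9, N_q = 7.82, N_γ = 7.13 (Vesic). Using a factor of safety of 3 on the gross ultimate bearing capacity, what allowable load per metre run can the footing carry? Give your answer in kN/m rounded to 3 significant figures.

Overburden at base level: q = 15.9 × 1.64 = 26.076 kPa.
Below the base the soil is submerged, so the ½γBN_γ term uses γ' = 17.6 − 9.81 = 7.79 kN/m³.
Cohesion term c·N_c = 5.6 × 16.9 = 94.64 kPa; surcharge term q·N_q = 26.076 × 7.82 = 203.91 kPa; self-weight term 0.5·γ·B·N_γ = 0.5 × 7.79 × 1.51 × 7.13 = 41.935 kPa.
q_ult = 94.64 + 203.91 + 41.935 = 340.49 kPa.
Gross allowable pressure q_all = 340.49 / 3 = 113.5 kPa.
Allowable wall load = q_all × B = 113.5 × 1.51 = 171.38 kN per metre run.

≈ 171 kN/m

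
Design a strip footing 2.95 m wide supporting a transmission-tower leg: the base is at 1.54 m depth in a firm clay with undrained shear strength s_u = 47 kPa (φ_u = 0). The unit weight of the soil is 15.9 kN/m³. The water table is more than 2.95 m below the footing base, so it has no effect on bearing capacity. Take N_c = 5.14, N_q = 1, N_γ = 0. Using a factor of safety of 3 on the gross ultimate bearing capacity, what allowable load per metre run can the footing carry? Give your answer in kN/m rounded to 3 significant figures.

≈ 262 kN/m

Overburden at base level: q = 15.9 × 1.54 = 24.486 kPa.
Cohesion term c·N_c = 47 × 5.14 = 241.58 kPa; surcharge term q·N_q = 24.486 × 1 = 24.486 kPa.
q_ult = 241.58 + 24.486 = 266.07 kPa.
Gross allowable pressure q_all = 266.07 / 3 = 88.689 kPa.
Allowable wall load = q_all × B = 88.689 × 2.95 = 261.63 kN per metre run.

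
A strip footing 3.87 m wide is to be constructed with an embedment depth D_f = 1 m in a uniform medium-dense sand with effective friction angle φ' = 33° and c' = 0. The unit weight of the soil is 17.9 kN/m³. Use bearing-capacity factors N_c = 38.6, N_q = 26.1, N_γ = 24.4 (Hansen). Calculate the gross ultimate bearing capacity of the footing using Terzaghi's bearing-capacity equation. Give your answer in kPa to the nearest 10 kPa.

q_ult ≈ 1310 kPa

q = γ·D_f = 17.9 × 1 = 17.9 kPa.
q·N_q = 17.9 × 26.1 = 467.19 kPa
0.5·γ·B·N_γ = 0.5 × 17.9 × 3.87 × 24.4 = 845.13 kPa
q_ult = 467.19 + 845.13 = 1312.3 kPa.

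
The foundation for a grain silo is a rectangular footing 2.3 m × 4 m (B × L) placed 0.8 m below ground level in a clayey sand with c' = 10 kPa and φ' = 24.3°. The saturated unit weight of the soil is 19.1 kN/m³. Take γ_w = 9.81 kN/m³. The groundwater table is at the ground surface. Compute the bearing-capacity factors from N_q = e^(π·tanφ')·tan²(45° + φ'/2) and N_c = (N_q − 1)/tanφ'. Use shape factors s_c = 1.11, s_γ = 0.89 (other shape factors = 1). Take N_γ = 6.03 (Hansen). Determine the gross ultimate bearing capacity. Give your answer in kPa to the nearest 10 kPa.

tan24.3° = 0.4515, so N_q = e^(π×0.4515)·tan²(57.15°) = 4.131 × 2.399 = 9.91.
N_c = (9.91 − 1)/tan24.3° = 19.73.
Water table at ground surface, so effective unit weight γ' = 19.1 − 9.81 = 9.29 kN/m³ is used throughout; overburden q = 9.29 × 0.8 = 7.432 kPa; the same γ' applies in the ½γBN_γ term.
Cohesion term c·N_c·s_c = 10 × 19.729 × 1.11 = 218.99 kPa; surcharge term q·N_q = 7.432 × 9.9081 = 73.637 kPa; self-weight term 0.5·γ·B·N_γ·s_γ = 0.5 × 9.29 × 2.3 × 6.03 × 0.89 = 57.335 kPa.
q_ult = 218.99 + 73.637 + 57.335 = 349.97 kPa.

q_ult ≈ 350 kPa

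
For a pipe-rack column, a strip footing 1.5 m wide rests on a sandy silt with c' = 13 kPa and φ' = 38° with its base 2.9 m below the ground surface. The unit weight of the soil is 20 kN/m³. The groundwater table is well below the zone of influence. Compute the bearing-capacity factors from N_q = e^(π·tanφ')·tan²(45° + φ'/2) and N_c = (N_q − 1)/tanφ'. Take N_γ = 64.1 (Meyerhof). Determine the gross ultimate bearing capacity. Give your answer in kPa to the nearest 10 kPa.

tan38° = 0.7813, so N_q = e^(π×0.7813)·tan²(64°) = 11.64 × 4.204 = 48.93.
N_c = (48.93 − 1)/tan38° = 61.35.
Overburden at base level: q = 20 × 2.9 = 58 kPa.
Cohesion term c·N_c = 13 × 61.352 = 797.57 kPa; surcharge term q·N_q = 58 × 48.933 = 2838.1 kPa; self-weight term 0.5·γ·B·N_γ = 0.5 × 20 × 1.5 × 64.1 = 961.5 kPa.
q_ult = 797.57 + 2838.1 + 961.5 = 4597.2 kPa.

q_ult ≈ 4600 kPa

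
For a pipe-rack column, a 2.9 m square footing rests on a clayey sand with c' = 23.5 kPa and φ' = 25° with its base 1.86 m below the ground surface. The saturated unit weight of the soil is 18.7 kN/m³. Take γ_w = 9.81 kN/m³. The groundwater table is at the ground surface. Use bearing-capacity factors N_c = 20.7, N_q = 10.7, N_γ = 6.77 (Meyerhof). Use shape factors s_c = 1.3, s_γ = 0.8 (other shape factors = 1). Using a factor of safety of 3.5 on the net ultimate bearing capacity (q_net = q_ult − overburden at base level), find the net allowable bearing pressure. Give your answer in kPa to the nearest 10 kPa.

With the water table at the surface the whole profile is submerged: γ' = 18.7 − 9.81 = 8.89 kN/m³, so q = γ'·D_f = 16.535 kPa; the same γ' applies in the ½γBN_γ term.
q_ult = c·N_c·s_c + q·N_q + 0.5·γ·B·N_γ·s_γ
     = 23.5 × 20.7 × 1.3 + 16.535 × 10.7 + 0.5 × 8.89 × 2.9 × 6.77 × 0.8
     = 632.38 + 176.93 + 69.815 = 879.13 kPa.
q_net = 879.13 − 16.535 = 862.59 kPa.
q_all(net) = 862.59 / 3.5 = 246.46 kPa.

q_all(net) ≈ 250 kPa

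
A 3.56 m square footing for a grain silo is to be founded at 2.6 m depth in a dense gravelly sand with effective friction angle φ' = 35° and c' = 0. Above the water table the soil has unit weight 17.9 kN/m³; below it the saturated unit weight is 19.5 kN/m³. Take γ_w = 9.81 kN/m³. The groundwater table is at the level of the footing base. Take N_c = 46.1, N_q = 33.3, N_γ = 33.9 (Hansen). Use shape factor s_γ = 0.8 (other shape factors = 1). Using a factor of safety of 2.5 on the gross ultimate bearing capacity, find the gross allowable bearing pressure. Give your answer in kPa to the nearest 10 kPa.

q_all ≈ 810 kPa

Effective surcharge at the founding depth q = γ·D_f = 17.9 × 2.6 = 46.54 kPa.
The water table coincides with the base, so in the self-weight term γ → γ' = 9.69 kN/m³.
q_ult = q·N_q + 0.5·γ·B·N_γ·s_γ
     = 46.54 × 33.3 + 0.5 × 9.69 × 3.56 × 33.9 × 0.8
     = 1549.8 + 467.77 = 2017.6 kPa.
q_all = 2017.6 / 2.5 = 807.02 kPa.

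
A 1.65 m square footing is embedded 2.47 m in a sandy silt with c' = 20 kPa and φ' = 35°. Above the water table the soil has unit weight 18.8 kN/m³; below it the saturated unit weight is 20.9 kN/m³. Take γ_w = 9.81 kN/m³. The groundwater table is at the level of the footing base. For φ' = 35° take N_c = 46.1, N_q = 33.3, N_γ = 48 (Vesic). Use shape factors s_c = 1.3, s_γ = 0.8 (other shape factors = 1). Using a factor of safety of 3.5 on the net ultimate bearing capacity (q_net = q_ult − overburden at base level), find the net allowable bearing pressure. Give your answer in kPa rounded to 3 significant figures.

q = γ·D_f = 18.8 × 2.47 = 46.436 kPa.
For the ½γBN_γ term take γ' = 20.9 − 9.81 = 11.09 kN/m³ (soil below base is submerged).
c·N_c·s_c = 20 × 46.1 × 1.3 = 1198.6 kPa
q·N_q = 46.436 × 33.3 = 1546.3 kPa
0.5·γ·B·N_γ·s_γ = 0.5 × 11.09 × 1.65 × 48 × 0.8 = 351.33 kPa
q_ult = 1198.6 + 1546.3 + 351.33 = 3096.3 kPa.
q_net = 3096.3 − 46.436 = 3049.8 kPa.
q_all(net) = 3049.8 / 3.5 = 871.38 kPa.

q_all(net) ≈ 871 kPa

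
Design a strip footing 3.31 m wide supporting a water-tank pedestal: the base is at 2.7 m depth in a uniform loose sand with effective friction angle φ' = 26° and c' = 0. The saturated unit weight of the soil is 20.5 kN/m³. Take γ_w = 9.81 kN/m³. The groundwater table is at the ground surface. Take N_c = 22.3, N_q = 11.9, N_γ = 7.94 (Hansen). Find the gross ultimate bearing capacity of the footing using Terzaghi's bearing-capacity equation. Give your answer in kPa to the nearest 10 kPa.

q_ult ≈ 480 kPa

With the water table at the surface the whole profile is submerged: γ' = 20.5 − 9.81 = 10.69 kN/m³, so q = γ'·D_f = 28.863 kPa; the same γ' applies in the ½γBN_γ term.
q_ult = q·N_q + 0.5·γ·B·N_γ
     = 28.863 × 11.9 + 0.5 × 10.69 × 3.31 × 7.94
     = 343.47 + 140.47 = 483.94 kPa.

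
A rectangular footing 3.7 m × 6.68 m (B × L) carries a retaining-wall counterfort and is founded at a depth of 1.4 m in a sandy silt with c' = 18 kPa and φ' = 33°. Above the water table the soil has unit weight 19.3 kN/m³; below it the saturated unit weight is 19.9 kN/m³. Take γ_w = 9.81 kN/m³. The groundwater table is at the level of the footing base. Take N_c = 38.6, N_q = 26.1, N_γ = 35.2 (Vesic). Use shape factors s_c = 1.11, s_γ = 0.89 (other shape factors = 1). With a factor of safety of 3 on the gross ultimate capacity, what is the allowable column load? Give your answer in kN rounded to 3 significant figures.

q = γ·D_f = 19.3 × 1.4 = 27.02 kPa.
For the ½γBN_γ term take γ' = 19.9 − 9.81 = 10.09 kN/m³ (soil below base is submerged).
c·N_c·s_c = 18 × 38.6 × 1.11 = 771.23 kPa
q·N_q = 27.02 × 26.1 = 705.22 kPa
0.5·γ·B·N_γ·s_γ = 0.5 × 10.09 × 3.7 × 35.2 × 0.89 = 584.78 kPa
q_ult = 771.23 + 705.22 + 584.78 = 2061.2 kPa.
Gross allowable pressure q_all = 2061.2 / 3 = 687.08 kPa.
Footing area = 24.716 m², so allowable column load = 687.08 × 24.716 = 16982 kN.

P_all ≈ 17000 kN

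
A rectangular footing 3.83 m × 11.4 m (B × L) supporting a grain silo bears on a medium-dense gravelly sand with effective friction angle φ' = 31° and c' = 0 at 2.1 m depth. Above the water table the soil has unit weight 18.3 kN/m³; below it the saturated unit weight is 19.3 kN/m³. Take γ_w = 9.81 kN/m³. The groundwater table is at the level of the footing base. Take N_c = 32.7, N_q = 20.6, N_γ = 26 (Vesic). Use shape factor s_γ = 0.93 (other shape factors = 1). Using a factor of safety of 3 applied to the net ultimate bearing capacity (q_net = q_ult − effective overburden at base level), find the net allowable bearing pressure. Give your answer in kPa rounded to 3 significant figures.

q = γ·D_f = 18.3 × 2.1 = 38.43 kPa.
For the ½γBN_γ term take γ' = 19.3 − 9.81 = 9.49 kN/m³ (soil below base is submerged).
q·N_q = 38.43 × 20.6 = 791.66 kPa
0.5·γ·B·N_γ·s_γ = 0.5 × 9.49 × 3.83 × 26 × 0.93 = 439.43 kPa
q_ult = 791.66 + 439.43 = 1231.1 kPa.
Net ultimate: q_net = 1231.1 − 38.43 = 1192.7 kPa.
q_all(net) = 1192.7 / 3 = 397.55 kPa.

q_all(net) ≈ 398 kPa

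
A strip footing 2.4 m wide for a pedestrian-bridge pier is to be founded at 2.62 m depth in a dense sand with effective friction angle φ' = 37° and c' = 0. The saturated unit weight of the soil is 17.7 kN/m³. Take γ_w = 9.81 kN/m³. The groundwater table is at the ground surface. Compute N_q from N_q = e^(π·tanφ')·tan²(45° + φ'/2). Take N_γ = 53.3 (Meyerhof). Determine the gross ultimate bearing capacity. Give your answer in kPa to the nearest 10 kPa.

tan37° = 0.7536, so N_q = e^(π×0.7536)·tan²(63.5°) = 10.669 × 4.023 = 42.92.
Water table at ground surface, so effective unit weight γ' = 17.7 − 9.81 = 7.89 kN/m³ is used throughout; overburden q = 7.89 × 2.62 = 20.672 kPa; the same γ' applies in the ½γBN_γ term.
Surcharge term q·N_q = 20.672 × 42.92 = 887.23 kPa; self-weight term 0.5·γ·B·N_γ = 0.5 × 7.89 × 2.4 × 53.3 = 504.64 kPa.
q_ult = 887.23 + 504.64 = 1391.9 kPa.

q_ult ≈ 1390 kPa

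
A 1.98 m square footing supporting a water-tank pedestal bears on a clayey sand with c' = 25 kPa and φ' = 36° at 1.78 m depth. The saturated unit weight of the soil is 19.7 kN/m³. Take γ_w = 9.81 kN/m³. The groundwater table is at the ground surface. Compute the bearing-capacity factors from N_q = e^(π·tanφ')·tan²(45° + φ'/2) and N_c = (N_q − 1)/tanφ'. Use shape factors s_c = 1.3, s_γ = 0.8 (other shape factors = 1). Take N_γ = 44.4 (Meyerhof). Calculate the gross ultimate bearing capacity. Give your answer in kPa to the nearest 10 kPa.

tan36° = 0.7265, so N_q = e^(π×0.7265)·tan²(63°) = 9.801 × 3.852 = 37.75.
N_c = (37.75 − 1)/tan36° = 50.59.
Water table at ground surface, so effective unit weight γ' = 19.7 − 9.81 = 9.89 kN/m³ is used throughout; overburden q = 9.89 × 1.78 = 17.604 kPa; the same γ' applies in the ½γBN_γ term.
Cohesion term c·N_c·s_c = 25 × 50.585 × 1.3 = 1644 kPa; surcharge term q·N_q = 17.604 × 37.752 = 664.6 kPa; self-weight term 0.5·γ·B·N_γ·s_γ = 0.5 × 9.89 × 1.98 × 44.4 × 0.8 = 347.78 kPa.
q_ult = 1644 + 664.6 + 347.78 = 2656.4 kPa.

q_ult ≈ 2660 kPa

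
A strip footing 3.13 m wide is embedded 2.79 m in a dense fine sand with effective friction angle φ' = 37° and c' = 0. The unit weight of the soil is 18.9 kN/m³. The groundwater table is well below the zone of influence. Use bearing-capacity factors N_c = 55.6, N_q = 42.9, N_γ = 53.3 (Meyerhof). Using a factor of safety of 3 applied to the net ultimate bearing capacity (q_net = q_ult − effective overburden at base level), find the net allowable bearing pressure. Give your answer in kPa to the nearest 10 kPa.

Overburden at base level: q = 18.9 × 2.79 = 52.731 kPa.
Surcharge term q·N_q = 52.731 × 42.9 = 2262.2 kPa; self-weight term 0.5·γ·B·N_γ = 0.5 × 18.9 × 3.13 × 53.3 = 1576.5 kPa.
q_ult = 2262.2 + 1576.5 = 3838.7 kPa.
Net ultimate: q_net = 3838.7 − 52.731 = 3786 kPa.
q_all(net) = 3786 / 3 = 1262 kPa.

q_all(net) ≈ 1260 kPa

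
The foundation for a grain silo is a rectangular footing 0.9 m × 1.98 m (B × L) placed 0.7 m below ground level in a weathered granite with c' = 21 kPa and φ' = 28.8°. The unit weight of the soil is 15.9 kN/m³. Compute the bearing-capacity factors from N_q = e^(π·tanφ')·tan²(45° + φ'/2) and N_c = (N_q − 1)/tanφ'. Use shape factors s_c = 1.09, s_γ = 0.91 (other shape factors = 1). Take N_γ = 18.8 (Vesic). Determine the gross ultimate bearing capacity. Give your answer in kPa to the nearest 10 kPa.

q_ult ≈ 930 kPa

tan28.8° = 0.5498, so N_q = e^(π×0.5498)·tan²(59.4°) = 5.624 × 2.859 = 16.08.
N_c = (16.08 − 1)/tan28.8° = 27.43.
q = γ·D_f = 15.9 × 0.7 = 11.13 kPa.
c·N_c·s_c = 21 × 27.432 × 1.09 = 627.92 kPa
q·N_q = 11.13 × 16.081 = 178.98 kPa
0.5·γ·B·N_γ·s_γ = 0.5 × 15.9 × 0.9 × 18.8 × 0.91 = 122.41 kPa
q_ult = 627.92 + 178.98 + 122.41 = 929.31 kPa.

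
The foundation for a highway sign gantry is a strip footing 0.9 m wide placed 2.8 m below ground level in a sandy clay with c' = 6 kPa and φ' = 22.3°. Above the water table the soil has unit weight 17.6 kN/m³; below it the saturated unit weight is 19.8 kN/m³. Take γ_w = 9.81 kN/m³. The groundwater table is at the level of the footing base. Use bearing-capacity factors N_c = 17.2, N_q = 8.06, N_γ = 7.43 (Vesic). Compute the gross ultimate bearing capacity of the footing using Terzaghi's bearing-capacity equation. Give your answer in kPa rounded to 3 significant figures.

q_ult ≈ 534 kPa

Effective surcharge at the founding depth q = γ·D_f = 17.6 × 2.8 = 49.28 kPa.
The water table coincides with the base, so in the self-weight term γ → γ' = 9.99 kN/m³.
q_ult = c·N_c + q·N_q + 0.5·γ·B·N_γ
     = 6 × 17.2 + 49.28 × 8.06 + 0.5 × 9.99 × 0.9 × 7.43
     = 103.2 + 397.2 + 33.402 = 533.8 kPa.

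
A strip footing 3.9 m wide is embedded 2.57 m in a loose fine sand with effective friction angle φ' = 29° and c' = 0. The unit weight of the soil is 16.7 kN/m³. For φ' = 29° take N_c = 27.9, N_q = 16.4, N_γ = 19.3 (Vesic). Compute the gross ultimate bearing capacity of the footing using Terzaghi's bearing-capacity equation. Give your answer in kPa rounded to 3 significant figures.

q_ult ≈ 1330 kPa

Overburden at base level: q = 16.7 × 2.57 = 42.919 kPa.
Surcharge term q·N_q = 42.919 × 16.4 = 703.87 kPa; self-weight term 0.5·γ·B·N_γ = 0.5 × 16.7 × 3.9 × 19.3 = 628.5 kPa.
q_ult = 703.87 + 628.5 = 1332.4 kPa.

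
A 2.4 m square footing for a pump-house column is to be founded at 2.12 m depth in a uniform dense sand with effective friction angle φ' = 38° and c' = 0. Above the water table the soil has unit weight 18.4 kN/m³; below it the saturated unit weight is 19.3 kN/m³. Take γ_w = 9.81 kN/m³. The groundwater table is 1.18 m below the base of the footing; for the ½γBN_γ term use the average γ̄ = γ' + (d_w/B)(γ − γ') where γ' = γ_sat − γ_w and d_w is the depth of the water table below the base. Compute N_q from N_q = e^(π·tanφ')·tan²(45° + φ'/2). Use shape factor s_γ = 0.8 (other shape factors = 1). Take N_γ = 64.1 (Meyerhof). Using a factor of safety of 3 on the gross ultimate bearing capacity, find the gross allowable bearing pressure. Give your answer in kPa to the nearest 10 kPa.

N_q = e^(π·tan38°)·tan²(64°) = 48.93.
q = γ·D_f = 18.4 × 2.12 = 39.008 kPa.
γ' = 9.49 kN/m³; averaging over the depth B below the base, γ̄ = γ' + (d_w/B)(γ − γ') = 13.871 kN/m³.
q·N_q = 39.008 × 48.933 = 1908.8 kPa
0.5·γ·B·N_γ·s_γ = 0.5 × 13.871 × 2.4 × 64.1 × 0.8 = 853.55 kPa
q_ult = 1908.8 + 853.55 = 2762.3 kPa.
q_all = 2762.3 / 3 = 920.78 kPa.

q_all ≈ 920 kPa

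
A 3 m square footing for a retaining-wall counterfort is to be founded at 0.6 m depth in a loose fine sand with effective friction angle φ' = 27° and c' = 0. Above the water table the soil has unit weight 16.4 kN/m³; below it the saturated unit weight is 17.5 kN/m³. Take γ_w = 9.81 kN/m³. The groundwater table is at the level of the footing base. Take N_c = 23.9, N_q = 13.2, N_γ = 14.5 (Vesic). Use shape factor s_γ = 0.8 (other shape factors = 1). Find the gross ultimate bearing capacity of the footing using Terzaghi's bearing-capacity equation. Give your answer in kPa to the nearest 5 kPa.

q_ult ≈ 265 kPa

Overburden at base level: q = 16.4 × 0.6 = 9.84 kPa.
Below the base the soil is submerged, so the ½γBN_γ term uses γ' = 17.5 − 9.81 = 7.69 kN/m³.
Surcharge term q·N_q = 9.84 × 13.2 = 129.89 kPa; self-weight term 0.5·γ·B·N_γ·s_γ = 0.5 × 7.69 × 3 × 14.5 × 0.8 = 133.81 kPa.
q_ult = 129.89 + 133.81 = 263.69 kPa.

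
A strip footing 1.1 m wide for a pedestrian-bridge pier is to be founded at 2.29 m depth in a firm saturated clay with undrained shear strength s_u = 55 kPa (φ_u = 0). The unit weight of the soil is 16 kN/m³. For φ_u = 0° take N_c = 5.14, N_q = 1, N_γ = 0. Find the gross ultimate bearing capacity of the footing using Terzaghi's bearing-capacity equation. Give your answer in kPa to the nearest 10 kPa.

q_ult ≈ 320 kPa

q = γ·D_f = 16 × 2.29 = 36.64 kPa.
c·N_c = 55 × 5.14 = 282.7 kPa
q·N_q = 36.64 × 1 = 36.64 kPa
q_ult = 282.7 + 36.64 = 319.34 kPa.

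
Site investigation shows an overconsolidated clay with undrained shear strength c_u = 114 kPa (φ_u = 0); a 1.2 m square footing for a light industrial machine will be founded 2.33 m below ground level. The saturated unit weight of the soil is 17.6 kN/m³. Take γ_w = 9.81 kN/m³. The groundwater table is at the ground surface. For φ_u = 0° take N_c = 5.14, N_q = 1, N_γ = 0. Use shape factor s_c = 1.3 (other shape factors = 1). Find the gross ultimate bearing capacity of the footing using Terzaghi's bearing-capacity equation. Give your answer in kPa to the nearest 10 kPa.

q_ult ≈ 780 kPa

Water table at ground surface, so effective unit weight γ' = 17.6 − 9.81 = 7.79 kN/m³ is used throughout; overburden q = 7.79 × 2.33 = 18.151 kPa.
Cohesion term c·N_c·s_c = 114 × 5.14 × 1.3 = 761.75 kPa; surcharge term q·N_q = 18.151 × 1 = 18.151 kPa.
q_ult = 761.75 + 18.151 = 779.9 kPa.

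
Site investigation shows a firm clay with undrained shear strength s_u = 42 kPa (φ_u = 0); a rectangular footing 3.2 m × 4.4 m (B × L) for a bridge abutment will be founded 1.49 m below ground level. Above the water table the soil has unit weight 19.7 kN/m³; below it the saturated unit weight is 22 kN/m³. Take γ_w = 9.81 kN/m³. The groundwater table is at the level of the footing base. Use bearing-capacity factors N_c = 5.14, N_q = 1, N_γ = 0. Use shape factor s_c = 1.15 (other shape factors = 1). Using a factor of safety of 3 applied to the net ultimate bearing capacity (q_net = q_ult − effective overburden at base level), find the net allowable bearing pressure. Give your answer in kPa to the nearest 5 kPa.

q_all(net) ≈ 85 kPa

Overburden at base level: q = 19.7 × 1.49 = 29.353 kPa.
Cohesion term c·N_c·s_c = 42 × 5.14 × 1.15 = 248.26 kPa; surcharge term q·N_q = 29.353 × 1 = 29.353 kPa.
q_ult = 248.26 + 29.353 = 277.61 kPa.
Net ultimate: q_net = 277.61 − 29.353 = 248.26 kPa.
q_all(net) = 248.26 / 3 = 82.754 kPa.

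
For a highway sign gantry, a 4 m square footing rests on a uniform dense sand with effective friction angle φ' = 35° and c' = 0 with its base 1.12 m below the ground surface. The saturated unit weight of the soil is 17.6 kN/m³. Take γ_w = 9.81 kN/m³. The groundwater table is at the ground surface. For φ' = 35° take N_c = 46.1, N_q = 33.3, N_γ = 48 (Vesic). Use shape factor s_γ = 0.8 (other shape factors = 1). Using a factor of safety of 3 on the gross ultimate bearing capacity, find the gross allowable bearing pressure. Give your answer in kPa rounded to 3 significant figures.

Water table at ground surface, so effective unit weight γ' = 17.6 − 9.81 = 7.79 kN/m³ is used throughout; overburden q = 7.79 × 1.12 = 8.7248 kPa; the same γ' applies in the ½γBN_γ term.
Surcharge term q·N_q = 8.7248 × 33.3 = 290.54 kPa; self-weight term 0.5·γ·B·N_γ·s_γ = 0.5 × 7.79 × 4 × 48 × 0.8 = 598.27 kPa.
q_ult = 290.54 + 598.27 = 888.81 kPa.
q_all = 888.81 / 3 = 296.27 kPa.

q_all ≈ 296 kPa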